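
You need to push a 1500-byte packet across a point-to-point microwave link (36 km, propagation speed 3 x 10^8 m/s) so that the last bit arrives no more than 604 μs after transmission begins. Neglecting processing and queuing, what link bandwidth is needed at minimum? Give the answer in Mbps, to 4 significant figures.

L = 12000 bits.
Propagation delay = 36000 / 300000000 = 120 μs.
Transmission budget = 604 − 120 = 484 μs.
R ≥ L / t_tx = 12000 bits / 0.000484 s = 24.79 Mbps.

24.79 Mbps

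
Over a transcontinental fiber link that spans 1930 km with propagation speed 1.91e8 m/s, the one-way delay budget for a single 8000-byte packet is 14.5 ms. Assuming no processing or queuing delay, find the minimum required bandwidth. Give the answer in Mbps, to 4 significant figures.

L = 64000 bits.
Propagation delay = 1930000 / 191000000 = 10.1047 ms.
Transmission budget = 14.5 − 10.1047 = 4.39529 ms.
R ≥ L / t_tx = 64000 bits / 0.00439529 s = 14.56 Mbps.

14.56 Mbps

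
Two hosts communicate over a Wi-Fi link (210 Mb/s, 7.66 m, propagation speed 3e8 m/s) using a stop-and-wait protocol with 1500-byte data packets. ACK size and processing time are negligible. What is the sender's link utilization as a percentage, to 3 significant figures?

99.9 %

t_tx = L/R = 12000/210000000 = 5.71429e-05 s.
t_prop = 7.66/300000000 = 2.55333e-08 s; RTT = 5.10667e-08 s.
Cycle = t_tx + RTT = 5.71939e-05 s.
Utilization = t_tx / cycle = 5.71429e-05/5.71939e-05 = 99.9 %.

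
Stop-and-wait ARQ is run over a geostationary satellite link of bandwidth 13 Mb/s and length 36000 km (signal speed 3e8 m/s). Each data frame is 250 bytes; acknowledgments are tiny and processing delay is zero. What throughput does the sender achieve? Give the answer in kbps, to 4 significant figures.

8.328 kbps

t_tx = L/R = 2000/13000000 = 0.000153846 s.
t_prop = 36000000/300000000 = 0.12 s; RTT = 0.24 s.
Cycle = t_tx + RTT = 0.240154 s.
Throughput = L / cycle = 2000 / 0.240154 = 8.328 kbps.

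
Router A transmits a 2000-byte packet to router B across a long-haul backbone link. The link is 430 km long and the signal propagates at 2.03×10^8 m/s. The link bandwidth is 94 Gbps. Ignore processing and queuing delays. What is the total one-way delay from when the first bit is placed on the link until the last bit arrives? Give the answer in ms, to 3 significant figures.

2.12 ms

L = 2000 × 8 = 16000 bits.
Transmission delay = L/R = 16000 / 94000000000 = 0.000170213 ms.
Propagation delay = d/s = 430000 m / 2.03e+08 m/s = 2.11823 ms.
Total = 2.12 ms.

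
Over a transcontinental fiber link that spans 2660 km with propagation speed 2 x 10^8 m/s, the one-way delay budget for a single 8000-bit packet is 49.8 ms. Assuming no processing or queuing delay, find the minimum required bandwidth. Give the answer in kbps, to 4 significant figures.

219.2 kbps

Propagation delay = 2660000 / 200000000 = 13.3 ms.
Transmission budget = 49.8 − 13.3 = 36.5 ms.
R ≥ L / t_tx = 8000 bits / 0.0365 s = 219.2 kbps.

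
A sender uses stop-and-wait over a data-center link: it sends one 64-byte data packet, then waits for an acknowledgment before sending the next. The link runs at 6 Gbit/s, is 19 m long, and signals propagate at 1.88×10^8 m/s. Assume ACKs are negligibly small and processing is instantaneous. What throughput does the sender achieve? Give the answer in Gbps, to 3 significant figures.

1.78 Gbps

t_tx = L/R = 512/6000000000 = 8.53333e-08 s.
t_prop = 19/188000000 = 1.01064e-07 s; RTT = 2.02128e-07 s.
Cycle = t_tx + RTT = 2.87461e-07 s.
Throughput = L / cycle = 512 / 2.87461e-07 = 1.78 Gbps.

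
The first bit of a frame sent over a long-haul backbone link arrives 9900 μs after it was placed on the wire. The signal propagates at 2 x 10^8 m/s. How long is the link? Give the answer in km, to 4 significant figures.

d = s × t_prop = 200000000 × 0.0099 = 1980 km.

1980 km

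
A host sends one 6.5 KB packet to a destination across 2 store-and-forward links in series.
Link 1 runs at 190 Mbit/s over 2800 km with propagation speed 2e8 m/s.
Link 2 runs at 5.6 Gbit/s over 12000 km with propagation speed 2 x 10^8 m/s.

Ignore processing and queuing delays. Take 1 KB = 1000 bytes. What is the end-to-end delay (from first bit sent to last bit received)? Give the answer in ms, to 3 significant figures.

74.3 ms

L = 52000 bits.
Transmission delays (L/R per hop): 0.273684, 0.00928571 ms; sum = 0.28297 ms.
Propagation delays (d/s per hop): 14, 60 ms; sum = 74 ms.
End-to-end = 74.3 ms.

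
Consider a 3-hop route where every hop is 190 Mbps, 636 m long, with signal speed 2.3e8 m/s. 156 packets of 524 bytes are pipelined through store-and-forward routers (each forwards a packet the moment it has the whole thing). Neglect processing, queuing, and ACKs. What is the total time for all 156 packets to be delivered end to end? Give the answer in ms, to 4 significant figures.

Per-hop transmission t_tx = L/R = 4192/190000000 = 0.0220632 ms.
Per-hop propagation t_prop = 636/2.3e+08 = 0.00276522 ms.
Pipeline fill: first packet needs 3·t_tx to clear all hops; remaining 155 packets each add one t_tx.
Total = (3+156-1)·t_tx + 3·t_prop = 158·0.0220632 + 3·0.00276522 = 3.494 ms.

3.494 ms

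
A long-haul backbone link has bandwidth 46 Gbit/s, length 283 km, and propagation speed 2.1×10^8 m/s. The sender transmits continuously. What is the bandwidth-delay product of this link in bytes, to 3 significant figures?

7750000 bytes

Propagation delay = 283000 / 210000000 = 0.00134762 s.
BDP = R × t_prop = 46000000000 × 0.00134762 = 61990500 bits.
In bytes: 61990500/8 = 7750000 bytes.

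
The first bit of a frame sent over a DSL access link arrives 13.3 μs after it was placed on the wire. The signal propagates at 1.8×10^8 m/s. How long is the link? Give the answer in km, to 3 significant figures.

d = s × t_prop = 180000000 × 1.33e-05 = 2.39 km.

2.39 km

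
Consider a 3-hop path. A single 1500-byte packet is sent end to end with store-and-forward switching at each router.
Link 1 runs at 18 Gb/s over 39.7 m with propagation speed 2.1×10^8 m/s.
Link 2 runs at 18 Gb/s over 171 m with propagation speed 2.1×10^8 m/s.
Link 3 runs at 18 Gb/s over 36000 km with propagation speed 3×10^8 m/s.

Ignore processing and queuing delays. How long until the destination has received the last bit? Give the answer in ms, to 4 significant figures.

L = 1500 × 8 = 12000 bits.
Transmission delay per hop = L/R = 12000/18000000000 = 0.000666667 ms; 3 hops → 0.002 ms.
Propagation delays (d/s per hop): 0.000189048, 0.000814286, 120 ms; sum = 120.001 ms.
End-to-end = 120.0 ms.

120.0 ms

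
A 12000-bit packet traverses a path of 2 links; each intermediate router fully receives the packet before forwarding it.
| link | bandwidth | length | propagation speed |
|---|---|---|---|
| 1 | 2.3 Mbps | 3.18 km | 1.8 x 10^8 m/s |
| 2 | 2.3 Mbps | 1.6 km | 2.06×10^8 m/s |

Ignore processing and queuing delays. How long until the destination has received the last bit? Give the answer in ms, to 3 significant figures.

10.5 ms

Transmission delay per hop = L/R = 12000/2300000 = 5.21739 ms; 2 hops → 10.4348 ms.
Propagation delays (d/s per hop): 0.0176667, 0.00776699 ms; sum = 0.0254337 ms.
End-to-end = 10.5 ms.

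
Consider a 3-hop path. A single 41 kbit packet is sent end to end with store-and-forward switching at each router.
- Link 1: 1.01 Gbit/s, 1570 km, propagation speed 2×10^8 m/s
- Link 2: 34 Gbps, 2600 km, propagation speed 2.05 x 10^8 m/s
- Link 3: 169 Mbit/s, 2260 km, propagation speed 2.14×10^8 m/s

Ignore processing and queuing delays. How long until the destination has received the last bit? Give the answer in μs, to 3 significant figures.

L = 41000 bits.
Transmission delays (L/R per hop): 40.5941, 1.20588, 242.604 μs; sum = 284.403 μs.
Propagation delays (d/s per hop): 7850, 12682.9, 10560.7 μs; sum = 31093.7 μs.
End-to-end = 31400 μs.

31400 μs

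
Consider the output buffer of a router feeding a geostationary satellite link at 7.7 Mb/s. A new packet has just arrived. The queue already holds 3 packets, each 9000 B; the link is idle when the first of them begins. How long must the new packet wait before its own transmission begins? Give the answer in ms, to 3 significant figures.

Each queued packet: L/R = 72000/7700000 = 9.35065 ms.
3 queued → 28.0519 ms.
Queuing delay = 28.1 ms.

28.1 ms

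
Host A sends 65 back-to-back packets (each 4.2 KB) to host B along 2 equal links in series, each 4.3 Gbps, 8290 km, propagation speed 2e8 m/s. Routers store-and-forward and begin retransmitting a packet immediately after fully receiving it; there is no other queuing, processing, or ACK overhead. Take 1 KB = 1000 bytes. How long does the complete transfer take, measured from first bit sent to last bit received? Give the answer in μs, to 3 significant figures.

83400 μs

Per-hop transmission t_tx = L/R = 33600/4300000000 = 7.81395 μs.
Per-hop propagation t_prop = 8290000/200000000 = 41450 μs.
Pipeline fill: first packet needs 2·t_tx to clear all hops; remaining 64 packets each add one t_tx.
Total = (2+65-1)·t_tx + 2·t_prop = 66·7.81395 + 2·41450 = 83400 μs.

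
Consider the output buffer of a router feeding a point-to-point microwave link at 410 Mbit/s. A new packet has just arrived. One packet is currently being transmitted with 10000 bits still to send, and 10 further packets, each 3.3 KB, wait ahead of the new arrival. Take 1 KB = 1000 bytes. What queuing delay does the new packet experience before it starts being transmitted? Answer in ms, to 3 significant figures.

0.668 ms

Each queued packet: L/R = 26400/410000000 = 0.0643902 ms.
10 queued → 0.643902 ms.
Plus remaining 10000 bits of current packet: 0.0243902 ms.
Queuing delay = 0.668 ms.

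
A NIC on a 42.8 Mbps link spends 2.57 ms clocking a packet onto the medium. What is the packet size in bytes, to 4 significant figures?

L = R × t_tx = 42800000 b/s × 0.00257 s = 109996 bits.
In bytes: 109996 / 8 = 13750 bytes.

13750 bytes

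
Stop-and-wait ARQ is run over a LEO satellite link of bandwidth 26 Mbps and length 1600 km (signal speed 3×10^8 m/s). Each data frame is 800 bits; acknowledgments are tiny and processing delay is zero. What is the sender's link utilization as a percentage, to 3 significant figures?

t_tx = L/R = 800/26000000 = 3.07692e-05 s.
t_prop = 1600000/300000000 = 0.00533333 s; RTT = 0.0106667 s.
Cycle = t_tx + RTT = 0.0106974 s.
Utilization = t_tx / cycle = 3.07692e-05/0.0106974 = 0.288 %.

0.288 %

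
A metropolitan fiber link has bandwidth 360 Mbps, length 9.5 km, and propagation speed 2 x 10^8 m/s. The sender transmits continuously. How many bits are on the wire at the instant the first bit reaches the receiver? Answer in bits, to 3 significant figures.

17100 bits

Propagation delay = 9500 / 200000000 = 4.75e-05 s.
BDP = R × t_prop = 360000000 × 4.75e-05 = 17100 bits.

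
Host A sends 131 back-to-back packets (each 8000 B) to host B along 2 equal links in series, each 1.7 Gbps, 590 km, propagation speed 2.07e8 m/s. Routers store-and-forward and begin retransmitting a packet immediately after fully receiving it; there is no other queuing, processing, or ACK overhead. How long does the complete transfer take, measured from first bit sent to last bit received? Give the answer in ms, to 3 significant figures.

Per-hop transmission t_tx = L/R = 64000/1700000000 = 0.0376471 ms.
Per-hop propagation t_prop = 590000/2.07e+08 = 2.85024 ms.
Pipeline fill: first packet needs 2·t_tx to clear all hops; remaining 130 packets each add one t_tx.
Total = (2+131-1)·t_tx + 2·t_prop = 132·0.0376471 + 2·2.85024 = 10.7 ms.

10.7 ms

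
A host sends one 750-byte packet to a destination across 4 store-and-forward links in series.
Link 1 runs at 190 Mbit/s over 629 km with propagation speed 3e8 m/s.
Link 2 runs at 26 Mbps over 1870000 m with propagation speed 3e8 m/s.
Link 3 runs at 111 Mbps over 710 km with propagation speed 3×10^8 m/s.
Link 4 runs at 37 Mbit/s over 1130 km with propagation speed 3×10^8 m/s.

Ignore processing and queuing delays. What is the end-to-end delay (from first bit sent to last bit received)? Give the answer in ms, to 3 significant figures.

14.9 ms

L = 750 × 8 = 6000 bits.
Transmission delays (L/R per hop): 0.0315789, 0.230769, 0.0540541, 0.162162 ms; sum = 0.478564 ms.
Propagation delays (d/s per hop): 2.09667, 6.23333, 2.36667, 3.76667 ms; sum = 14.4633 ms.
End-to-end = 14.9 ms.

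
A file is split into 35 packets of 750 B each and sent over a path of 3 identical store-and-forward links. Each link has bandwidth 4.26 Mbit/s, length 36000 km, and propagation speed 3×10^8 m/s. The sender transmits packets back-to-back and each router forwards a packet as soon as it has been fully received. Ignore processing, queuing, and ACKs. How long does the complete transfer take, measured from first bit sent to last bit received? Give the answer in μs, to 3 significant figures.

412000 μs

Per-hop transmission t_tx = L/R = 6000/4260000 = 1408.45 μs.
Per-hop propagation t_prop = 36000000/300000000 = 120000 μs.
Pipeline fill: first packet needs 3·t_tx to clear all hops; remaining 34 packets each add one t_tx.
Total = (3+35-1)·t_tx + 3·t_prop = 37·1408.45 + 3·120000 = 412000 μs.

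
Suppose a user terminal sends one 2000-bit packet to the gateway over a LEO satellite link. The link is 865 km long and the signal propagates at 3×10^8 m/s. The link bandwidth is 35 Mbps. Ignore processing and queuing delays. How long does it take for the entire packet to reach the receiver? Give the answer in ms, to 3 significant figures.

Transmission delay = L/R = 2000 / 35000000 = 0.0571429 ms.
Propagation delay = d/s = 865000 m / 300000000 m/s = 2.88333 ms.
Total = 2.94 ms.

2.94 ms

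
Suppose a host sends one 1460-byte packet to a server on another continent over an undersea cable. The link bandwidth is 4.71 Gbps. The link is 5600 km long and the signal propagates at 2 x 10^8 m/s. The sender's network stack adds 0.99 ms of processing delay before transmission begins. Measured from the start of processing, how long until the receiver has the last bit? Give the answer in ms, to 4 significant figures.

L = 1460 × 8 = 11680 bits.
Transmission delay = L/R = 11680 / 4710000000 = 0.00247983 ms.
Propagation delay = d/s = 5600000 m / 200000000 m/s = 28 ms.
Plus processing delay 0.99 ms = 0.99 ms.
Total = 28.99 ms.

28.99 ms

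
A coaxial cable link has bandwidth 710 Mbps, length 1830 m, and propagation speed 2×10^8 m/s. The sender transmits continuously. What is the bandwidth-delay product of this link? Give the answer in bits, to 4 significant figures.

Propagation delay = 1830 / 200000000 = 9.15e-06 s.
BDP = R × t_prop = 710000000 × 9.15e-06 = 6496.5 bits.

6497 bits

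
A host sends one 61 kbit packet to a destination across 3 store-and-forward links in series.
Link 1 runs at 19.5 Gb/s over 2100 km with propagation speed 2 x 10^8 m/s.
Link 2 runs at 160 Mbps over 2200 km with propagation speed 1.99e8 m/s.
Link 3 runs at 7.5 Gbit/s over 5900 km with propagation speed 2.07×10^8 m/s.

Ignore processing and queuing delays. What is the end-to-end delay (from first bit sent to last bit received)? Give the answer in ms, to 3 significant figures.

L = 61000 bits.
Transmission delays (L/R per hop): 0.00312821, 0.38125, 0.00813333 ms; sum = 0.392512 ms.
Propagation delays (d/s per hop): 10.5, 11.0553, 28.5024 ms; sum = 50.0577 ms.
End-to-end = 50.5 ms.

50.5 ms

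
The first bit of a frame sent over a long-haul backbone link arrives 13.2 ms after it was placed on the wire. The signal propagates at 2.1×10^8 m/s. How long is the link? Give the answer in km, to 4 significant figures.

d = s × t_prop = 210000000 × 0.0132 = 2772 km.

2772 km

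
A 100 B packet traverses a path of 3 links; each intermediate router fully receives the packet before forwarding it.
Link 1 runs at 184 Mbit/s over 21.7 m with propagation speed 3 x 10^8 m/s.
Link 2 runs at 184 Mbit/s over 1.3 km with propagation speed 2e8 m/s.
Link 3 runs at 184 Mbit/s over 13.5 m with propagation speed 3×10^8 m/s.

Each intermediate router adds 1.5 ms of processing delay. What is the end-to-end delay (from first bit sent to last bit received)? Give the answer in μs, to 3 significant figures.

3020 μs

L = 100 × 8 = 800 bits.
Transmission delay per hop = L/R = 800/184000000 = 4.34783 μs; 3 hops → 13.0435 μs.
Propagation delays (d/s per hop): 0.0723333, 6.5, 0.045 μs; sum = 6.61733 μs.
Processing at 2 router(s): 2 × 1.5 ms = 3000 μs.
End-to-end = 3020 μs.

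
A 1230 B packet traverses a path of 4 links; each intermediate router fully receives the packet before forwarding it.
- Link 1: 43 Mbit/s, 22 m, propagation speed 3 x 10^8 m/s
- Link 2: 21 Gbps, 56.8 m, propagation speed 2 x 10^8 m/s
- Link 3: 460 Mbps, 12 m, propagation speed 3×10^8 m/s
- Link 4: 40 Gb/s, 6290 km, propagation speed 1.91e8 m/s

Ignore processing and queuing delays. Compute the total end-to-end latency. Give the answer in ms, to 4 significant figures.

L = 1230 × 8 = 9840 bits.
Transmission delays (L/R per hop): 0.228837, 0.000468571, 0.0213913, 0.000246 ms; sum = 0.250943 ms.
Propagation delays (d/s per hop): 7.33333e-05, 0.000284, 4e-05, 32.9319 ms; sum = 32.9323 ms.
End-to-end = 33.18 ms.

33.18 ms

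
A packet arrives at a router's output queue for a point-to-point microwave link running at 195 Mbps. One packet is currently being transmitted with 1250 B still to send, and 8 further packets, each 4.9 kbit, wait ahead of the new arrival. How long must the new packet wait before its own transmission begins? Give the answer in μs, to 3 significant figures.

Each queued packet: L/R = 4900/195000000 = 25.1282 μs.
8 queued → 201.026 μs.
Plus remaining 10000 bits of current packet: 51.2821 μs.
Queuing delay = 252 μs.

252 μs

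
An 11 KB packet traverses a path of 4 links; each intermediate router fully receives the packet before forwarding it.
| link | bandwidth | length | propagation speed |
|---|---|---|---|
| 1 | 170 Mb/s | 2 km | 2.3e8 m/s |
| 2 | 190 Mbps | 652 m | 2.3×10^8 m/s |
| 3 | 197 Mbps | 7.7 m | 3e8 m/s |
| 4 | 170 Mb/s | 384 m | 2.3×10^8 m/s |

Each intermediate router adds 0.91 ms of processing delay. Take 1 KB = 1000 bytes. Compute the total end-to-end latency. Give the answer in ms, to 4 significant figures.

4.688 ms

L = 88000 bits.
Transmission delays (L/R per hop): 0.517647, 0.463158, 0.446701, 0.517647 ms; sum = 1.94515 ms.
Propagation delays (d/s per hop): 0.00869565, 0.00283478, 2.56667e-05, 0.00166957 ms; sum = 0.0132257 ms.
Processing at 3 router(s): 3 × 0.91 ms = 2.73 ms.
End-to-end = 4.688 ms.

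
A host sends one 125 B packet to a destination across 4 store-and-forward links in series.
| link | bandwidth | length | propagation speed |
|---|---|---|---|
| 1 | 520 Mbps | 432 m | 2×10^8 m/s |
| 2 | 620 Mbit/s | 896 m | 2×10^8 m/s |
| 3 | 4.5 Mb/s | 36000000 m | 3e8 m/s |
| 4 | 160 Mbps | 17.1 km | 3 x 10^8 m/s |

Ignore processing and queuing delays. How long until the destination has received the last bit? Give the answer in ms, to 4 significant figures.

L = 125 × 8 = 1000 bits.
Transmission delays (L/R per hop): 0.00192308, 0.0016129, 0.222222, 0.00625 ms; sum = 0.232008 ms.
Propagation delays (d/s per hop): 0.00216, 0.00448, 120, 0.057 ms; sum = 120.064 ms.
End-to-end = 120.3 ms.

120.3 ms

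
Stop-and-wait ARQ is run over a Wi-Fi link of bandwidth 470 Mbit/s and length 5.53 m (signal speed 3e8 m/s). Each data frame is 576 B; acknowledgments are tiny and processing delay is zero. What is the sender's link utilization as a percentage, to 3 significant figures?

99.6 %

t_tx = L/R = 4608/470000000 = 9.80426e-06 s.
t_prop = 5.53/300000000 = 1.84333e-08 s; RTT = 3.68667e-08 s.
Cycle = t_tx + RTT = 9.84112e-06 s.
Utilization = t_tx / cycle = 9.80426e-06/9.84112e-06 = 99.6 %.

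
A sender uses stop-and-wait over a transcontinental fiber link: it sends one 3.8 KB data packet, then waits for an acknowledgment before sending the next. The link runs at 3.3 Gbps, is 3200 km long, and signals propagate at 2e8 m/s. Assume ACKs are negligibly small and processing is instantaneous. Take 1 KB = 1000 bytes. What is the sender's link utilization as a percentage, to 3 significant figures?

t_tx = L/R = 30400/3300000000 = 9.21212e-06 s.
t_prop = 3200000/200000000 = 0.016 s; RTT = 0.032 s.
Cycle = t_tx + RTT = 0.0320092 s.
Utilization = t_tx / cycle = 9.21212e-06/0.0320092 = 0.0288 %.

0.0288 %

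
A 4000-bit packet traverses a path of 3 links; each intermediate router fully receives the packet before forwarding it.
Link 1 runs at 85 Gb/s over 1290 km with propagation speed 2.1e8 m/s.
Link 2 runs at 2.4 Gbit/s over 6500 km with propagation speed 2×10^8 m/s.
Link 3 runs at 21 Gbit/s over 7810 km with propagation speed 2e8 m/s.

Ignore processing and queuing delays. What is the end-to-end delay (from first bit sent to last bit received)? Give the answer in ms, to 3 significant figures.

77.7 ms

Transmission delays (L/R per hop): 4.70588e-05, 0.00166667, 0.000190476 ms; sum = 0.0019042 ms.
Propagation delays (d/s per hop): 6.14286, 32.5, 39.05 ms; sum = 77.6929 ms.
End-to-end = 77.7 ms.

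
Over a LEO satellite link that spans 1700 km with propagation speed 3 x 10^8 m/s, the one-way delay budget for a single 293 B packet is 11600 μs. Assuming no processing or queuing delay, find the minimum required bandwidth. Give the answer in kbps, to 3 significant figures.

395 kbps

L = 2344 bits.
Propagation delay = 1700000 / 300000000 = 5666.67 μs.
Transmission budget = 11600 − 5666.67 = 5933.33 μs.
R ≥ L / t_tx = 2344 bits / 0.00593333 s = 395 kbps.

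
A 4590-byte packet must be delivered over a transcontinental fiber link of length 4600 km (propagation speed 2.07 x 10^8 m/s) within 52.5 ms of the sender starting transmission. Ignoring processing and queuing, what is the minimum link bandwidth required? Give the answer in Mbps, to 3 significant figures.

1.21 Mbps

L = 36720 bits.
Propagation delay = 4600000 / 2.07e+08 = 22.2222 ms.
Transmission budget = 52.5 − 22.2222 = 30.2778 ms.
R ≥ L / t_tx = 36720 bits / 0.0302778 s = 1.21 Mbps.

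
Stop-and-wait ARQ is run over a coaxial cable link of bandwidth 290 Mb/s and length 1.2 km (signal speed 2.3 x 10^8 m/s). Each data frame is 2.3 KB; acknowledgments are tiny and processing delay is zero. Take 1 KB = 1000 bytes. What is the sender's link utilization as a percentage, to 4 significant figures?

t_tx = L/R = 18400/290000000 = 6.34483e-05 s.
t_prop = 1200/2.3e+08 = 5.21739e-06 s; RTT = 1.04348e-05 s.
Cycle = t_tx + RTT = 7.38831e-05 s.
Utilization = t_tx / cycle = 6.34483e-05/7.38831e-05 = 85.88 %.

85.88 %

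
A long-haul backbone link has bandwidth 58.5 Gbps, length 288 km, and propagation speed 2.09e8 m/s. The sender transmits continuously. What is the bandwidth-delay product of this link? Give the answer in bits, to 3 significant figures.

80600000 bits

Propagation delay = 288000 / 209000000 = 0.00137799 s.
BDP = R × t_prop = 58500000000 × 0.00137799 = 80612400 bits.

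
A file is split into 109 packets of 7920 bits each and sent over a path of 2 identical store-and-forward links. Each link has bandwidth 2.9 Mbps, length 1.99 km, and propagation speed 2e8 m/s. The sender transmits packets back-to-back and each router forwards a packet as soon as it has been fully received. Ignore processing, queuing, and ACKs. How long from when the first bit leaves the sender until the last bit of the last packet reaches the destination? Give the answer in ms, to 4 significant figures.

Per-hop transmission t_tx = L/R = 7920/2900000 = 2.73103 ms.
Per-hop propagation t_prop = 1990/200000000 = 0.00995 ms.
Pipeline fill: first packet needs 2·t_tx to clear all hops; remaining 108 packets each add one t_tx.
Total = (2+109-1)·t_tx + 2·t_prop = 110·2.73103 + 2·0.00995 = 300.4 ms.

300.4 ms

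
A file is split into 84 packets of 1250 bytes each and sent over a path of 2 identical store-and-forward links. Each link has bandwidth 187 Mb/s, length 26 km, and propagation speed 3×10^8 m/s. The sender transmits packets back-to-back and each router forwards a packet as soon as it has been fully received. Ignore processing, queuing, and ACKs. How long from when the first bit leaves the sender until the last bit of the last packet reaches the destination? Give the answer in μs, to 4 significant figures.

4719 μs

Per-hop transmission t_tx = L/R = 10000/187000000 = 53.4759 μs.
Per-hop propagation t_prop = 26000/300000000 = 86.6667 μs.
Pipeline fill: first packet needs 2·t_tx to clear all hops; remaining 83 packets each add one t_tx.
Total = (2+84-1)·t_tx + 2·t_prop = 85·53.4759 + 2·86.6667 = 4719 μs.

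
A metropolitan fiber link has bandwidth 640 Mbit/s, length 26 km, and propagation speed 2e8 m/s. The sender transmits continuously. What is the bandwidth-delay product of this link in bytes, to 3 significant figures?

Propagation delay = 26000 / 200000000 = 0.00013 s.
BDP = R × t_prop = 640000000 × 0.00013 = 83200 bits.
In bytes: 83200/8 = 10400 bytes.

10400 bytes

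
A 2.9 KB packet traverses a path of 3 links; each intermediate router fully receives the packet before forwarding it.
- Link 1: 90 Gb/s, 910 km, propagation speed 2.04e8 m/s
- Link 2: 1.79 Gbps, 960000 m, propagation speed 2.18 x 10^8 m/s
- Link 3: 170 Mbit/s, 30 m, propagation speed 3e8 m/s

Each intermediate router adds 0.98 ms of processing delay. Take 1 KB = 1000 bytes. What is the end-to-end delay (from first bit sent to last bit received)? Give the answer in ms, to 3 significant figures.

L = 23200 bits.
Transmission delays (L/R per hop): 0.000257778, 0.0129609, 0.136471 ms; sum = 0.149689 ms.
Propagation delays (d/s per hop): 4.46078, 4.40367, 0.0001 ms; sum = 8.86455 ms.
Processing at 2 router(s): 2 × 0.98 ms = 1.96 ms.
End-to-end = 11.0 ms.

11.0 ms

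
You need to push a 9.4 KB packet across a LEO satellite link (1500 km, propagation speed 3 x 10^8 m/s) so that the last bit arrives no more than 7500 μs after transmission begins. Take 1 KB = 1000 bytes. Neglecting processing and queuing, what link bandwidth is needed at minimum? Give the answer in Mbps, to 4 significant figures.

L = 75200 bits.
Propagation delay = 1500000 / 300000000 = 5000 μs.
Transmission budget = 7500 − 5000 = 2500 μs.
R ≥ L / t_tx = 75200 bits / 0.0025 s = 30.08 Mbps.

30.08 Mbps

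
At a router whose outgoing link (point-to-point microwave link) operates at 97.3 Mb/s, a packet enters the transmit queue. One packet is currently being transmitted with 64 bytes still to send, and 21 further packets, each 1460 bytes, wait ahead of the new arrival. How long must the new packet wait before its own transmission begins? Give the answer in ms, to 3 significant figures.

2.53 ms

Each queued packet: L/R = 11680/97300000 = 0.120041 ms.
21 queued → 2.52086 ms.
Plus remaining 512 bits of current packet: 0.00526208 ms.
Queuing delay = 2.53 ms.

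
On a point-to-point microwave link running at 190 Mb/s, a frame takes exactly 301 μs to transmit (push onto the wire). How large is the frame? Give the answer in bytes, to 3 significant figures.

7150 bytes

L = R × t_tx = 190000000 b/s × 0.000301 s = 57190 bits.
In bytes: 57190 / 8 = 7150 bytes.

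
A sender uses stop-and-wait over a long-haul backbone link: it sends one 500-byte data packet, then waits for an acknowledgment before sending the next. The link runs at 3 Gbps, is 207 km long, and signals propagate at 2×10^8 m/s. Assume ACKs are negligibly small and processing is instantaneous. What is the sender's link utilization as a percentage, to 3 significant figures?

t_tx = L/R = 4000/3000000000 = 1.33333e-06 s.
t_prop = 207000/200000000 = 0.001035 s; RTT = 0.00207 s.
Cycle = t_tx + RTT = 0.00207133 s.
Utilization = t_tx / cycle = 1.33333e-06/0.00207133 = 0.0644 %.

0.0644 %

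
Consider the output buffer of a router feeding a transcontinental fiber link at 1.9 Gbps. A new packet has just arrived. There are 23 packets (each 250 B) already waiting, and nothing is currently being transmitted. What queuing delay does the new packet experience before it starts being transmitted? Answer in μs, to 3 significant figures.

Each queued packet: L/R = 2000/1900000000 = 1.05263 μs.
23 queued → 24.2105 μs.
Queuing delay = 24.2 μs.

24.2 μs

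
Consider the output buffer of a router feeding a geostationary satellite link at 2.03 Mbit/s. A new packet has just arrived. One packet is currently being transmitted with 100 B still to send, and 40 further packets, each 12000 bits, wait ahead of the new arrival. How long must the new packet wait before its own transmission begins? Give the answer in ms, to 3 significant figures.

237 ms

Each queued packet: L/R = 12000/2.03e+06 = 5.91133 ms.
40 queued → 236.453 ms.
Plus remaining 800 bits of current packet: 0.394089 ms.
Queuing delay = 237 ms.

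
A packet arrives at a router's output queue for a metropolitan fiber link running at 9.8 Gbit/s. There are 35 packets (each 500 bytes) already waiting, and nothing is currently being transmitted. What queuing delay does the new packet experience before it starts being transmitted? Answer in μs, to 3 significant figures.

14.3 μs

Each queued packet: L/R = 4000/9800000000 = 0.408163 μs.
35 queued → 14.2857 μs.
Queuing delay = 14.3 μs.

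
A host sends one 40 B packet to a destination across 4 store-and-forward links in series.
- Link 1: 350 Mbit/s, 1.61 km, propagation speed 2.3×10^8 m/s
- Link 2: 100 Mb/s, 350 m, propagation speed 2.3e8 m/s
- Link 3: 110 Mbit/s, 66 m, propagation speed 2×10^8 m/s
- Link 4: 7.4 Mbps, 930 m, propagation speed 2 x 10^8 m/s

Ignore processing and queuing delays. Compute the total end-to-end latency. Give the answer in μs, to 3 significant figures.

63.8 μs

L = 40 × 8 = 320 bits.
Transmission delays (L/R per hop): 0.914286, 3.2, 2.90909, 43.2432 μs; sum = 50.2666 μs.
Propagation delays (d/s per hop): 7, 1.52174, 0.33, 4.65 μs; sum = 13.5017 μs.
End-to-end = 63.8 μs.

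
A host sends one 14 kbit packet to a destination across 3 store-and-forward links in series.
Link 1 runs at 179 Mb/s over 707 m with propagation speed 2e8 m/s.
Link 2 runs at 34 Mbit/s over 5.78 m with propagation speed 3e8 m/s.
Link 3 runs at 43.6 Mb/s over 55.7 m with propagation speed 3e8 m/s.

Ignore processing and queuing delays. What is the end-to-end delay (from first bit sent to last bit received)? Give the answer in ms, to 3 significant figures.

L = 14000 bits.
Transmission delays (L/R per hop): 0.0782123, 0.411765, 0.321101 ms; sum = 0.811078 ms.
Propagation delays (d/s per hop): 0.003535, 1.92667e-05, 0.000185667 ms; sum = 0.00373993 ms.
End-to-end = 0.815 ms.

0.815 ms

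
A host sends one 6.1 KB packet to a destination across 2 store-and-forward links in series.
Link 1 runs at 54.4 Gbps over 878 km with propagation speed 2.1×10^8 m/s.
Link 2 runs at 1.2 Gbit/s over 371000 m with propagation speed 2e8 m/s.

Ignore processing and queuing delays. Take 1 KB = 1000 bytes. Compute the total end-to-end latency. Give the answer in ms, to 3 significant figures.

6.08 ms

L = 48800 bits.
Transmission delays (L/R per hop): 0.000897059, 0.0406667 ms; sum = 0.0415637 ms.
Propagation delays (d/s per hop): 4.18095, 1.855 ms; sum = 6.03595 ms.
End-to-end = 6.08 ms.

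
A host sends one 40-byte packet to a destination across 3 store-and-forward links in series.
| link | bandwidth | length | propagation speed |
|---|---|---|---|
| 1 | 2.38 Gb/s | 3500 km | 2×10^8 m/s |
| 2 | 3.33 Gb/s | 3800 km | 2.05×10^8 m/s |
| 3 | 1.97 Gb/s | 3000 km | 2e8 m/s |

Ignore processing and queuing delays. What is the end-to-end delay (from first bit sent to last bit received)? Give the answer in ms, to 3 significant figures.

L = 40 × 8 = 320 bits.
Transmission delays (L/R per hop): 0.000134454, 9.60961e-05, 0.000162437 ms; sum = 0.000392986 ms.
Propagation delays (d/s per hop): 17.5, 18.5366, 15 ms; sum = 51.0366 ms.
End-to-end = 51.0 ms.

51.0 ms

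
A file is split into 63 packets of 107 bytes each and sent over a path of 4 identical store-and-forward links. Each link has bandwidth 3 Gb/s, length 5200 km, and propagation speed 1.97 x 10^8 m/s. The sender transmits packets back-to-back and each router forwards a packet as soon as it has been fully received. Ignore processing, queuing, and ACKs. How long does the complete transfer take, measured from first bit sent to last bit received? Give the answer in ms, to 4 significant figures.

105.6 ms

Per-hop transmission t_tx = L/R = 856/3000000000 = 0.000285333 ms.
Per-hop propagation t_prop = 5200000/197000000 = 26.3959 ms.
Pipeline fill: first packet needs 4·t_tx to clear all hops; remaining 62 packets each add one t_tx.
Total = (4+63-1)·t_tx + 4·t_prop = 66·0.000285333 + 4·26.3959 = 105.6 ms.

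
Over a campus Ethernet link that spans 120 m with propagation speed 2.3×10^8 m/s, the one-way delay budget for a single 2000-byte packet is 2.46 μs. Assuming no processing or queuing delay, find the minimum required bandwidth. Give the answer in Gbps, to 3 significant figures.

L = 16000 bits.
Propagation delay = 120 / 2.3e+08 = 0.521739 μs.
Transmission budget = 2.46 − 0.521739 = 1.93826 μs.
R ≥ L / t_tx = 16000 bits / 1.93826e-06 s = 8.25 Gbps.

8.25 Gbps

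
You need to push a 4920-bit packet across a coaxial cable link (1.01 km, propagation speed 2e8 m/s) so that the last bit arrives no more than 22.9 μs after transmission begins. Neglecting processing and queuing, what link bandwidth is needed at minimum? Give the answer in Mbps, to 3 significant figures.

Propagation delay = 1010 / 200000000 = 5.05 μs.
Transmission budget = 22.9 − 5.05 = 17.85 μs.
R ≥ L / t_tx = 4920 bits / 1.785e-05 s = 276 Mbps.

276 Mbps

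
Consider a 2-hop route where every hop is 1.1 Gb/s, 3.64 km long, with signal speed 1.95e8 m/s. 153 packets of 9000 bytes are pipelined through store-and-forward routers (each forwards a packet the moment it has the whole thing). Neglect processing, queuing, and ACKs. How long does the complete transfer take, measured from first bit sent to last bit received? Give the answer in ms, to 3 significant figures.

Per-hop transmission t_tx = L/R = 72000/1100000000 = 0.0654545 ms.
Per-hop propagation t_prop = 3640/195000000 = 0.0186667 ms.
Pipeline fill: first packet needs 2·t_tx to clear all hops; remaining 152 packets each add one t_tx.
Total = (2+153-1)·t_tx + 2·t_prop = 154·0.0654545 + 2·0.0186667 = 10.1 ms.

10.1 ms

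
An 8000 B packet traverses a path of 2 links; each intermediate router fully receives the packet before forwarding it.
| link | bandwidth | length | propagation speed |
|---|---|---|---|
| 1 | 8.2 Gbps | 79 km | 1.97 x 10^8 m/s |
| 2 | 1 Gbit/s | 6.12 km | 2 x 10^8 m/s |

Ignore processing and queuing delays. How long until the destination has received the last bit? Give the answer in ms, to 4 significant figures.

L = 8000 × 8 = 64000 bits.
Transmission delays (L/R per hop): 0.00780488, 0.064 ms; sum = 0.0718049 ms.
Propagation delays (d/s per hop): 0.401015, 0.0306 ms; sum = 0.431615 ms.
End-to-end = 0.5034 ms.

0.5034 ms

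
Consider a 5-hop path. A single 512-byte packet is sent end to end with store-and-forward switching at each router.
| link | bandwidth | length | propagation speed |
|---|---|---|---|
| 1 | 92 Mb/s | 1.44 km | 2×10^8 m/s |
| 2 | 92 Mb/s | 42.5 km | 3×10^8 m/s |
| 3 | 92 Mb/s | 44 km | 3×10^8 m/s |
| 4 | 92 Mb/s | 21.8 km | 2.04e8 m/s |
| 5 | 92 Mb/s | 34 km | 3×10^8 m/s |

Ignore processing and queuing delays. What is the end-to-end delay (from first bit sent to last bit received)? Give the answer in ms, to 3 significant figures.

0.738 ms

L = 512 × 8 = 4096 bits.
Transmission delay per hop = L/R = 4096/92000000 = 0.0445217 ms; 5 hops → 0.222609 ms.
Propagation delays (d/s per hop): 0.0072, 0.141667, 0.146667, 0.106863, 0.113333 ms; sum = 0.515729 ms.
End-to-end = 0.738 ms.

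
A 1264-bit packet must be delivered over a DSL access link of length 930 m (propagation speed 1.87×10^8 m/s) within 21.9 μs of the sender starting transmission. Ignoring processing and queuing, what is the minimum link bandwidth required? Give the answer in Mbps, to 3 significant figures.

Propagation delay = 930 / 187000000 = 4.97326 μs.
Transmission budget = 21.9 − 4.97326 = 16.9267 μs.
R ≥ L / t_tx = 1264 bits / 1.69267e-05 s = 74.7 Mbps.

74.7 Mbps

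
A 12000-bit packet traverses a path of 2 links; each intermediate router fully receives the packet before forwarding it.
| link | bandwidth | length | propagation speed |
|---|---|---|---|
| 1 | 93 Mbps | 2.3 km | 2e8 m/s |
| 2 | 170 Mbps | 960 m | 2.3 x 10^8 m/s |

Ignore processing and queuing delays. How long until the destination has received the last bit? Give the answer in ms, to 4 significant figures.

Transmission delays (L/R per hop): 0.129032, 0.0705882 ms; sum = 0.19962 ms.
Propagation delays (d/s per hop): 0.0115, 0.00417391 ms; sum = 0.0156739 ms.
End-to-end = 0.2153 ms.

0.2153 ms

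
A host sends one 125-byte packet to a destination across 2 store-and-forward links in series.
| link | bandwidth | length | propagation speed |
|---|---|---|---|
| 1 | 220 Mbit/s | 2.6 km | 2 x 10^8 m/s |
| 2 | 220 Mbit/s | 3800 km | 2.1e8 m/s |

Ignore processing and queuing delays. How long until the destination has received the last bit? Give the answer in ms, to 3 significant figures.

18.1 ms

L = 125 × 8 = 1000 bits.
Transmission delay per hop = L/R = 1000/220000000 = 0.00454545 ms; 2 hops → 0.00909091 ms.
Propagation delays (d/s per hop): 0.013, 18.0952 ms; sum = 18.1082 ms.
End-to-end = 18.1 ms.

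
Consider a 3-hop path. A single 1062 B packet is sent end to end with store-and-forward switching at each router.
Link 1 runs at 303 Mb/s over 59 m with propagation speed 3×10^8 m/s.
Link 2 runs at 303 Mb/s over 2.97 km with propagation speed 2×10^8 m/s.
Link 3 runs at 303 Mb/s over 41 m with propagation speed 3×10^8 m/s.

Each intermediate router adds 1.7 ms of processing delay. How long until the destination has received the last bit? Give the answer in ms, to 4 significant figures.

3.499 ms

L = 1062 × 8 = 8496 bits.
Transmission delay per hop = L/R = 8496/303000000 = 0.0280396 ms; 3 hops → 0.0841188 ms.
Propagation delays (d/s per hop): 0.000196667, 0.01485, 0.000136667 ms; sum = 0.0151833 ms.
Processing at 2 router(s): 2 × 1.7 ms = 3.4 ms.
End-to-end = 3.499 ms.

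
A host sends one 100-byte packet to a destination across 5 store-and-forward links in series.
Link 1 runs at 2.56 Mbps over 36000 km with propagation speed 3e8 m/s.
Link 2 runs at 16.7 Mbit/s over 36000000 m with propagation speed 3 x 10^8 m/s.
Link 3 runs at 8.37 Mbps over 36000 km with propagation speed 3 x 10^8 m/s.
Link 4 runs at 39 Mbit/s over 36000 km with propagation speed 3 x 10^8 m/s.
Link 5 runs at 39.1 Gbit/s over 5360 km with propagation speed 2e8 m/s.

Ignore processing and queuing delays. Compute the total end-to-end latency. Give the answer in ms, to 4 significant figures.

L = 100 × 8 = 800 bits.
Transmission delays (L/R per hop): 0.3125, 0.0479042, 0.0955795, 0.0205128, 2.04604e-05 ms; sum = 0.476517 ms.
Propagation delays (d/s per hop): 120, 120, 120, 120, 26.8 ms; sum = 506.8 ms.
End-to-end = 507.3 ms.

507.3 ms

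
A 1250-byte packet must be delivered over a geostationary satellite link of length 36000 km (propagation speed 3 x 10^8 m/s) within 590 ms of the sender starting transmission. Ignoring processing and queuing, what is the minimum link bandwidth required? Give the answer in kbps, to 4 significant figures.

L = 10000 bits.
Propagation delay = 36000000 / 300000000 = 120 ms.
Transmission budget = 590 − 120 = 470 ms.
R ≥ L / t_tx = 10000 bits / 0.47 s = 21.28 kbps.

21.28 kbps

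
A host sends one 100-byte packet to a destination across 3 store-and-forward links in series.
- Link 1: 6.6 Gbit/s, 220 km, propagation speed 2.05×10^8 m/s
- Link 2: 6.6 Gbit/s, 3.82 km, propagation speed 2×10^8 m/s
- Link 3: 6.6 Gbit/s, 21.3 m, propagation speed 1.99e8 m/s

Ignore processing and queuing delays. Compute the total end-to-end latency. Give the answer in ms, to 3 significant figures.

L = 100 × 8 = 800 bits.
Transmission delay per hop = L/R = 800/6600000000 = 0.000121212 ms; 3 hops → 0.000363636 ms.
Propagation delays (d/s per hop): 1.07317, 0.0191, 0.000107035 ms; sum = 1.09238 ms.
End-to-end = 1.09 ms.

1.09 ms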